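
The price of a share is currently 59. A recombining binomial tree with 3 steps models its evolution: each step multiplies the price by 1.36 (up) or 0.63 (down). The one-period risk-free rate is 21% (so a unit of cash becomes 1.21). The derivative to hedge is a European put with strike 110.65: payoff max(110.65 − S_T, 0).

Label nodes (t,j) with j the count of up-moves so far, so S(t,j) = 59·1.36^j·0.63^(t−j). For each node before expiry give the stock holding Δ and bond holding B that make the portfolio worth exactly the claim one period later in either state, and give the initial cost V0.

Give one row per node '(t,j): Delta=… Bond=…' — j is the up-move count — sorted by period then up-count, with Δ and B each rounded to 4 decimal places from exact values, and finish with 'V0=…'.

(0,0): Delta=-0.6220 Bond=50.8465
(1,0): Delta=-1.0000 Bond=75.5754
(1,1): Delta=-0.5767 Bond=57.8904
(2,0): Delta=-1.0000 Bond=91.4463
(2,1): Delta=-1.0000 Bond=91.4463
(2,2): Delta=-0.5260 Bond=64.5132
V0=14.1499

Since d<R<u, set p* = (R−d)/(u−d) = 0.7945; price each node as the discounted p*-expectation of its children.
Terminal payoffs: V(3,0)=95.8972, V(3,1)=78.8027, V(3,2)=41.9004, V(3,3)=0.0000
(2,0): S=23.4171. Δ = (V_up−V_dn)/(S_up−S_dn) = (78.8027−95.8972)/(31.8473−14.7528) = -1.0000. V = [p*·78.8027 + (1−p*)·95.8972]/1.21 = 68.0292. B = V − Δ·S = 91.4463.
(2,1): S=50.5512. Δ = (V_up−V_dn)/(S_up−S_dn) = (41.9004−78.8027)/(68.7496−31.8473) = -1.0000. V = [p*·41.9004 + (1−p*)·78.8027]/1.21 = 40.8951. B = V − Δ·S = 91.4463.
(2,2): S=109.1264. Δ = (V_up−V_dn)/(S_up−S_dn) = (0.0000−41.9004)/(148.4119−68.7496) = -0.5260. V = [p*·0.0000 + (1−p*)·41.9004]/1.21 = 7.1154. B = V − Δ·S = 64.5132.
(1,0): S=37.1700. Δ = (V_up−V_dn)/(S_up−S_dn) = (40.8951−68.0292)/(50.5512−23.4171) = -1.0000. V = [p*·40.8951 + (1−p*)·68.0292]/1.21 = 38.4054. B = V − Δ·S = 75.5754.
(1,1): S=80.2400. Δ = (V_up−V_dn)/(S_up−S_dn) = (7.1154−40.8951)/(109.1264−50.5512) = -0.5767. V = [p*·7.1154 + (1−p*)·40.8951]/1.21 = 11.6169. B = V − Δ·S = 57.8904.
(0,0): S=59.0000. Δ = (V_up−V_dn)/(S_up−S_dn) = (11.6169−38.4054)/(80.2400−37.1700) = -0.6220. V = [p*·11.6169 + (1−p*)·38.4054]/1.21 = 14.1499. B = V − Δ·S = 50.8465.
Each (Δ,B) replicates both successor values, so the strategy is self-financing and V0 is arbitrage-free.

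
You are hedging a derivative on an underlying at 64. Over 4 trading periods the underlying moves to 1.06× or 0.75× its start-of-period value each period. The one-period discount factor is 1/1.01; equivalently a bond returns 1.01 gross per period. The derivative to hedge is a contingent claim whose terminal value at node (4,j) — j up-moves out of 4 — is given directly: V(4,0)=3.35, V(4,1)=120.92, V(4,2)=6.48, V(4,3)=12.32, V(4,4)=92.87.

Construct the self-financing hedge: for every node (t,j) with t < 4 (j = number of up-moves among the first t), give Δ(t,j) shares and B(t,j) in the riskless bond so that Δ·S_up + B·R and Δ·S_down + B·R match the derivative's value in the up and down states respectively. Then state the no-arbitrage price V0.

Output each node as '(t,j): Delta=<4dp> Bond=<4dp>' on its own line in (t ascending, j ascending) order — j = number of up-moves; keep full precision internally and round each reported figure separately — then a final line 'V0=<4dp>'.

Risk-neutral probability p* = (R−d)/(u−d) = (1.01−0.75)/(1.06−0.75) = 0.8387.
Payoff layer (t=4): V(4,0)=3.3500, V(4,1)=120.9200, V(4,2)=6.4800, V(4,3)=12.3200, V(4,4)=92.8700
Node (3,0) S=27.0000: V=(p*·120.9200+(1−p*)·3.3500)/1.01=100.9476; Δ=(120.9200−3.3500)/(28.6200−20.2500)=14.0466; B=V−Δ·S=-278.3104
Node (3,1) S=38.1600: V=(p*·6.4800+(1−p*)·120.9200)/1.01=24.6912; Δ=(6.4800−120.9200)/(40.4496−28.6200)=-9.6740; B=V−Δ·S=393.8524
Node (3,2) S=53.9328: V=(p*·12.3200+(1−p*)·6.4800)/1.01=11.2654; Δ=(12.3200−6.4800)/(57.1688−40.4496)=0.3493; B=V−Δ·S=-7.5733
Node (3,3) S=76.2250: V=(p*·92.8700+(1−p*)·12.3200)/1.01=79.0872; Δ=(92.8700−12.3200)/(80.7985−57.1688)=3.4088; B=V−Δ·S=-180.7515
Node (2,0) S=36.0000: V=(p*·24.6912+(1−p*)·100.9476)/1.01=36.6243; Δ=(24.6912−100.9476)/(38.1600−27.0000)=-6.8330; B=V−Δ·S=282.6129
Node (2,1) S=50.8800: V=(p*·11.2654+(1−p*)·24.6912)/1.01=13.2979; Δ=(11.2654−24.6912)/(53.9328−38.1600)=-0.8512; B=V−Δ·S=56.6067
Node (2,2) S=71.9104: V=(p*·79.0872+(1−p*)·11.2654)/1.01=67.4735; Δ=(79.0872−11.2654)/(76.2250−53.9328)=3.0424; B=V−Δ·S=-151.3065
Node (1,0) S=48.0000: V=(p*·13.2979+(1−p*)·36.6243)/1.01=16.8913; Δ=(13.2979−36.6243)/(50.8800−36.0000)=-1.5676; B=V−Δ·S=92.1380
Node (1,1) S=67.8400: V=(p*·67.4735+(1−p*)·13.2979)/1.01=58.1539; Δ=(67.4735−13.2979)/(71.9104−50.8800)=2.5761; B=V−Δ·S=-116.6060
Node (0,0) S=64.0000: V=(p*·58.1539+(1−p*)·16.8913)/1.01=50.9888; Δ=(58.1539−16.8913)/(67.8400−48.0000)=2.0798; B=V−Δ·S=-82.1165
Check: Δ(0,0)·S0 + B(0,0) = 50.9888 = V0.

(0,0): Delta=2.0798 Bond=-82.1165
(1,0): Delta=-1.5676 Bond=92.1380
(1,1): Delta=2.5761 Bond=-116.6060
(2,0): Delta=-6.8330 Bond=282.6129
(2,1): Delta=-0.8512 Bond=56.6067
(2,2): Delta=3.0424 Bond=-151.3065
(3,0): Delta=14.0466 Bond=-278.3104
(3,1): Delta=-9.6740 Bond=393.8524
(3,2): Delta=0.3493 Bond=-7.5733
(3,3): Delta=3.4088 Bond=-180.7515
V0=50.9888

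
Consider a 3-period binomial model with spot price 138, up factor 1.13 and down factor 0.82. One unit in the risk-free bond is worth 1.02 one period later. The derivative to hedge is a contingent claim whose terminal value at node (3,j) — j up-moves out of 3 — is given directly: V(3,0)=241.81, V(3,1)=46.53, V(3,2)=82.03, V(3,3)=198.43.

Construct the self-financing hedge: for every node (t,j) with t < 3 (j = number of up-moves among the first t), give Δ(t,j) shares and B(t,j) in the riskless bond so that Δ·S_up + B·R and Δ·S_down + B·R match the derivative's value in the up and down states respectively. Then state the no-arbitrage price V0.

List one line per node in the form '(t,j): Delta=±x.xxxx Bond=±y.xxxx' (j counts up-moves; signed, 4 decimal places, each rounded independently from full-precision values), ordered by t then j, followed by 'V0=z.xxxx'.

Risk-neutral probability p* = (R−d)/(u−d) = (1.02−0.82)/(1.13−0.82) = 0.6452.
Terminal payoffs: V(3,0)=241.8100, V(3,1)=46.5300, V(3,2)=82.0300, V(3,3)=198.4300
(2,0): S=92.7912. Δ = (V_up−V_dn)/(S_up−S_dn) = (46.5300−241.8100)/(104.8541−76.0888) = -6.7887. V = [p*·46.5300 + (1−p*)·241.8100]/1.02 = 113.5519. B = V − Δ·S = 743.4873.
(2,1): S=127.8708. Δ = (V_up−V_dn)/(S_up−S_dn) = (82.0300−46.5300)/(144.4940−104.8541) = 0.8956. V = [p*·82.0300 + (1−p*)·46.5300]/1.02 = 68.0718. B = V − Δ·S = -46.4443.
(2,2): S=176.2122. Δ = (V_up−V_dn)/(S_up−S_dn) = (198.4300−82.0300)/(199.1198−144.4940) = 2.1309. V = [p*·198.4300 + (1−p*)·82.0300]/1.02 = 154.0459. B = V − Δ·S = -221.4380.
(1,0): S=113.1600. Δ = (V_up−V_dn)/(S_up−S_dn) = (68.0718−113.5519)/(127.8708−92.7912) = -1.2965. V = [p*·68.0718 + (1−p*)·113.5519]/1.02 = 82.5587. B = V − Δ·S = 229.2686.
(1,1): S=155.9400. Δ = (V_up−V_dn)/(S_up−S_dn) = (154.0459−68.0718)/(176.2122−127.8708) = 1.7785. V = [p*·154.0459 + (1−p*)·68.0718]/1.02 = 121.1166. B = V − Δ·S = -156.2191.
(0,0): S=138.0000. Δ = (V_up−V_dn)/(S_up−S_dn) = (121.1166−82.5587)/(155.9400−113.1600) = 0.9013. V = [p*·121.1166 + (1−p*)·82.5587]/1.02 = 105.3282. B = V − Δ·S = -19.0521.
Check: Δ(0,0)·S0 + B(0,0) = 105.3282 = V0.

(0,0): Delta=0.9013 Bond=-19.0521
(1,0): Delta=-1.2965 Bond=229.2686
(1,1): Delta=1.7785 Bond=-156.2191
(2,0): Delta=-6.7887 Bond=743.4873
(2,1): Delta=0.8956 Bond=-46.4443
(2,2): Delta=2.1309 Bond=-221.4380
V0=105.3282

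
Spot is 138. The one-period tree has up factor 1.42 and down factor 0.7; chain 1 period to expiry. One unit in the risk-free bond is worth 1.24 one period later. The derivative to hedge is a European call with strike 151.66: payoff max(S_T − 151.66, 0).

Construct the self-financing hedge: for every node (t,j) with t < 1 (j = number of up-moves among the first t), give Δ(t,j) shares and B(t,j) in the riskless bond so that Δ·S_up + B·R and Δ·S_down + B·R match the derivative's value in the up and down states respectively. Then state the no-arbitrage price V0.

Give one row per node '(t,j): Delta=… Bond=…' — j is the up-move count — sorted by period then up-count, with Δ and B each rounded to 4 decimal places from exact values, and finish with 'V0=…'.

(0,0): Delta=0.4459 Bond=-34.7334
V0=26.7944

Since d<R<u, set p* = (R−d)/(u−d) = 0.7500; price each node as the discounted p*-expectation of its children.
Payoff layer (t=1): V(1,0)=0.0000, V(1,1)=44.3000
  t=0,j=0: stock 138.0000 → up 195.9600 (V=44.3000), down 96.6000 (V=0.0000). Price 26.7944; hedge Δ=0.4459, bond B=-34.7334.
The time-0 hedge costs 26.7944, which is the no-arbitrage price.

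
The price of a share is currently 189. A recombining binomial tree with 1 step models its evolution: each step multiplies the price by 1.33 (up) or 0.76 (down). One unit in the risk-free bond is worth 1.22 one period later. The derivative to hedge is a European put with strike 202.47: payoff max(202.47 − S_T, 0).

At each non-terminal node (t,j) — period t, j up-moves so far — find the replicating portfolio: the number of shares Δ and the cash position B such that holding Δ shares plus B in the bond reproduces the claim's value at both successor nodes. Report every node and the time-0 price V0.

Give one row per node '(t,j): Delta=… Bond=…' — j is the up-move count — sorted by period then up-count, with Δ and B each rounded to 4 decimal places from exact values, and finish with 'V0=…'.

(0,0): Delta=-0.5461 Bond=112.5164
V0=9.3059

Since d<R<u, set p* = (R−d)/(u−d) = 0.8070; price each node as the discounted p*-expectation of its children.
Terminal values V(1,·): V(1,0)=58.8300, V(1,1)=0.0000
(0,0): S=189.0000. Δ = (V_up−V_dn)/(S_up−S_dn) = (0.0000−58.8300)/(251.3700−143.6400) = -0.5461. V = [p*·0.0000 + (1−p*)·58.8300]/1.22 = 9.3059. B = V − Δ·S = 112.5164.
Each (Δ,B) replicates both successor values, so the strategy is self-financing and V0 is arbitrage-free.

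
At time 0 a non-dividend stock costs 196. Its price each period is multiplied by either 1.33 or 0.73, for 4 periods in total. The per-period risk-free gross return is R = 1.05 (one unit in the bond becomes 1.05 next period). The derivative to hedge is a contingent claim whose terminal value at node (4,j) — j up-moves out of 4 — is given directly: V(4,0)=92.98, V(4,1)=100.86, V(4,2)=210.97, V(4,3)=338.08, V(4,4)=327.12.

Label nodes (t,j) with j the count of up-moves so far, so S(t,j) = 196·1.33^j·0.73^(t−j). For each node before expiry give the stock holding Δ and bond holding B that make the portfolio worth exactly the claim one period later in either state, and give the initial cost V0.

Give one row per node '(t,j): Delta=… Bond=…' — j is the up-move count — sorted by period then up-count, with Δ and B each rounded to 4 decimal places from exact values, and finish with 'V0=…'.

(0,0): Delta=0.6473 Bond=59.7922
(1,0): Delta=0.9792 Bond=15.2906
(1,1): Delta=0.4879 Bond=104.3365
(2,0): Delta=0.9483 Bond=19.2829
(2,1): Delta=0.9941 Bond=13.2309
(2,2): Delta=0.2448 Bond=193.8355
(3,0): Delta=0.1722 Bond=79.4216
(3,1): Delta=1.3211 Bond=-31.5306
(3,2): Delta=0.8370 Bond=53.6376
(3,3): Delta=-0.0396 Bond=334.6806
V0=186.6660

Under the risk-neutral measure, an up-move has probability p* = (R−d)/(u−d) = 0.5333 and values discount at R = 1.05.
Terminal payoffs: V(4,0)=92.9800, V(4,1)=100.8600, V(4,2)=210.9700, V(4,3)=338.0800, V(4,4)=327.1200
(3,0): S=76.2473. Δ = (V_up−V_dn)/(S_up−S_dn) = (100.8600−92.9800)/(101.4090−55.6606) = 0.1722. V = [p*·100.8600 + (1−p*)·92.9800]/1.05 = 92.5549. B = V − Δ·S = 79.4216.
(3,1): S=138.9164. Δ = (V_up−V_dn)/(S_up−S_dn) = (210.9700−100.8600)/(184.7588−101.4090) = 1.3211. V = [p*·210.9700 + (1−p*)·100.8600]/1.05 = 151.9860. B = V − Δ·S = -31.5306.
(3,2): S=253.0942. Δ = (V_up−V_dn)/(S_up−S_dn) = (338.0800−210.9700)/(336.6153−184.7588) = 0.8370. V = [p*·338.0800 + (1−p*)·210.9700]/1.05 = 265.4876. B = V − Δ·S = 53.6376.
(3,3): S=461.1169. Δ = (V_up−V_dn)/(S_up−S_dn) = (327.1200−338.0800)/(613.2854−336.6153) = -0.0396. V = [p*·327.1200 + (1−p*)·338.0800]/1.05 = 316.4140. B = V − Δ·S = 334.6806.
(2,0): S=104.4484. Δ = (V_up−V_dn)/(S_up−S_dn) = (151.9860−92.5549)/(138.9164−76.2473) = 0.9483. V = [p*·151.9860 + (1−p*)·92.5549]/1.05 = 118.3348. B = V − Δ·S = 19.2829.
(2,1): S=190.2964. Δ = (V_up−V_dn)/(S_up−S_dn) = (265.4876−151.9860)/(253.0942−138.9164) = 0.9941. V = [p*·265.4876 + (1−p*)·151.9860]/1.05 = 202.4002. B = V − Δ·S = 13.2309.
(2,2): S=346.7044. Δ = (V_up−V_dn)/(S_up−S_dn) = (316.4140−265.4876)/(461.1169−253.0942) = 0.2448. V = [p*·316.4140 + (1−p*)·265.4876]/1.05 = 278.7127. B = V − Δ·S = 193.8355.
(1,0): S=143.0800. Δ = (V_up−V_dn)/(S_up−S_dn) = (202.4002−118.3348)/(190.2964−104.4484) = 0.9792. V = [p*·202.4002 + (1−p*)·118.3348]/1.05 = 155.3997. B = V − Δ·S = 15.2906.
(1,1): S=260.6800. Δ = (V_up−V_dn)/(S_up−S_dn) = (278.7127−202.4002)/(346.7044−190.2964) = 0.4879. V = [p*·278.7127 + (1−p*)·202.4002]/1.05 = 231.5240. B = V − Δ·S = 104.3365.
(0,0): S=196.0000. Δ = (V_up−V_dn)/(S_up−S_dn) = (231.5240−155.3997)/(260.6800−143.0800) = 0.6473. V = [p*·231.5240 + (1−p*)·155.3997]/1.05 = 186.6660. B = V − Δ·S = 59.7922.
Each (Δ,B) replicates both successor values, so the strategy is self-financing and V0 is arbitrage-free.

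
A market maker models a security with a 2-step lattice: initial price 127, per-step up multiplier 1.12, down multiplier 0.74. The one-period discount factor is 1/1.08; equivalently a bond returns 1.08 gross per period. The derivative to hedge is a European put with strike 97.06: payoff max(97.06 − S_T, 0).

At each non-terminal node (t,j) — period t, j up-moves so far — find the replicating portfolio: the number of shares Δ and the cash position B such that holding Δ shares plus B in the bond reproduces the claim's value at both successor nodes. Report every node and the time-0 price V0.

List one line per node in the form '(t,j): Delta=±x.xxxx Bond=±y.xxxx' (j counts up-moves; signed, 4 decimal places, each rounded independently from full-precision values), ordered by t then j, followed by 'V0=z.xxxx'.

(0,0): Delta=-0.0556 Bond=7.3186
(1,0): Delta=-0.7705 Bond=75.0891
(1,1): Delta=0.0000 Bond=0.0000
V0=0.2614

The replicating-portfolio and risk-neutral prices coincide; use p* = (1.08−0.74)/(1.12−0.74) = 0.8947 for the latter.
Payoff layer (t=2): V(2,0)=27.5148, V(2,1)=0.0000, V(2,2)=0.0000
  t=1,j=0: stock 93.9800 → up 105.2576 (V=0.0000), down 69.5452 (V=27.5148). Price 2.6818; hedge Δ=-0.7705, bond B=75.0891.
  t=1,j=1: stock 142.2400 → up 159.3088 (V=0.0000), down 105.2576 (V=0.0000). Price 0.0000; hedge Δ=0.0000, bond B=0.0000.
  t=0,j=0: stock 127.0000 → up 142.2400 (V=0.0000), down 93.9800 (V=2.6818). Price 0.2614; hedge Δ=-0.0556, bond B=7.3186.
Check: Δ(0,0)·S0 + B(0,0) = 0.2614 = V0.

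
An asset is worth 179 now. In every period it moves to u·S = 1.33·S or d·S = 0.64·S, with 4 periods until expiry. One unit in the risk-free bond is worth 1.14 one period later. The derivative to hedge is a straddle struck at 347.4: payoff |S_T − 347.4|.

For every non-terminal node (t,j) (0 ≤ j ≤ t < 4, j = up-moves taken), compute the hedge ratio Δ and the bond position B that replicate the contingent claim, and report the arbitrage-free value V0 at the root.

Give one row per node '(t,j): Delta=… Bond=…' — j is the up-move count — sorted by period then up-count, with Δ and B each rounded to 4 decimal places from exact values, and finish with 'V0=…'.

(0,0): Delta=-0.1154 Bond=116.7981
(1,0): Delta=-1.0000 Bond=234.4851
(1,1): Delta=0.0463 Bond=94.6424
(2,0): Delta=-1.0000 Bond=267.3130
(2,1): Delta=-1.0000 Bond=267.3130
(2,2): Delta=0.2376 Bond=47.3124
(3,0): Delta=-1.0000 Bond=304.7368
(3,1): Delta=-1.0000 Bond=304.7368
(3,2): Delta=-1.0000 Bond=304.7368
(3,3): Delta=0.4639 Bond=-41.3681
V0=96.1345

No-arbitrage ⇒ martingale measure with p* = (R−d)/(u−d) = 0.7246.
At expiry t=4: V(4,0)=317.3688, V(4,1)=284.9914, V(4,2)=217.7071, V(4,3)=77.8819, V(4,4)=212.6923
  t=3,j=0: stock 46.9238 → up 62.4086 (V=284.9914), down 30.0312 (V=317.3688). Price 257.8131; hedge Δ=-1.0000, bond B=304.7368.
  t=3,j=1: stock 97.5135 → up 129.6929 (V=217.7071), down 62.4086 (V=284.9914). Price 207.2234; hedge Δ=-1.0000, bond B=304.7368.
  t=3,j=2: stock 202.6452 → up 269.5181 (V=77.8819), down 129.6929 (V=217.7071). Price 102.0917; hedge Δ=-1.0000, bond B=304.7368.
  t=3,j=3: stock 421.1220 → up 560.0923 (V=212.6923), down 269.5181 (V=77.8819). Price 154.0093; hedge Δ=0.4639, bond B=-41.3681.
  t=2,j=0: stock 73.3184 → up 97.5135 (V=207.2234), down 46.9238 (V=257.8131). Price 193.9946; hedge Δ=-1.0000, bond B=267.3130.
  t=2,j=1: stock 152.3648 → up 202.6452 (V=102.0917), down 97.5135 (V=207.2234). Price 114.9482; hedge Δ=-1.0000, bond B=267.3130.
  t=2,j=2: stock 316.6331 → up 421.1220 (V=154.0093), down 202.6452 (V=102.0917). Price 122.5554; hedge Δ=0.2376, bond B=47.3124.
  t=1,j=0: stock 114.5600 → up 152.3648 (V=114.9482), down 73.3184 (V=193.9946). Price 119.9251; hedge Δ=-1.0000, bond B=234.4851.
  t=1,j=1: stock 238.0700 → up 316.6331 (V=122.5554), down 152.3648 (V=114.9482). Price 105.6672; hedge Δ=0.0463, bond B=94.6424.
  t=0,j=0: stock 179.0000 → up 238.0700 (V=105.6672), down 114.5600 (V=119.9251). Price 96.1345; hedge Δ=-0.1154, bond B=116.7981.
Root portfolio cost Δ·179+B reproduces V0=96.1345.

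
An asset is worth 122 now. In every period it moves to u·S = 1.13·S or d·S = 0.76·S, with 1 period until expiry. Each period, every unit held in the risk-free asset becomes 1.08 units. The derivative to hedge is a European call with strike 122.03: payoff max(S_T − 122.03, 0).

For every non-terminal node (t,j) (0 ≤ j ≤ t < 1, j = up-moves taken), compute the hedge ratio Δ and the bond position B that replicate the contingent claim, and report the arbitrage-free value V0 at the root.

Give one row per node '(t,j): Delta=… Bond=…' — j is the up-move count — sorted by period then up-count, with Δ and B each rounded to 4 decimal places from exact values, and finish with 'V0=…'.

No-arbitrage ⇒ martingale measure with p* = (R−d)/(u−d) = 0.8649.
Terminal payoffs: V(1,0)=0.0000, V(1,1)=15.8300
  t=0,j=0: stock 122.0000 → up 137.8600 (V=15.8300), down 92.7200 (V=0.0000). Price 12.6767; hedge Δ=0.3507, bond B=-30.1071.
Each (Δ,B) replicates both successor values, so the strategy is self-financing and V0 is arbitrage-free.

(0,0): Delta=0.3507 Bond=-30.1071
V0=12.6767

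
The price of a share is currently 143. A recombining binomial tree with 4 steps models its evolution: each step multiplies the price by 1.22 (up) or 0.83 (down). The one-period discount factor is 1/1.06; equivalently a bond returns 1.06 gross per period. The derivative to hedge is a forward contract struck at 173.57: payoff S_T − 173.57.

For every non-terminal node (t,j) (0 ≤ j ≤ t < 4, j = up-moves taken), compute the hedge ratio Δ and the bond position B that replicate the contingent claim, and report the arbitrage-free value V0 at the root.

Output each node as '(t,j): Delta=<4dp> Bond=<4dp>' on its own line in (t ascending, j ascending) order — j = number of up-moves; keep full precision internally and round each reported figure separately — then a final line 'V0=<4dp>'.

The replicating-portfolio and risk-neutral prices coincide; use p* = (1.06−0.83)/(1.22−0.83) = 0.5897 for the latter.
At expiry t=4: V(4,0)=-105.7046, V(4,1)=-73.8160, V(4,2)=-26.9437, V(4,3)=41.9530, V(4,4)=143.2228
  t=3,j=0: stock 81.7655 → up 99.7540 (V=-73.8160), down 67.8654 (V=-105.7046). Price -81.9797; hedge Δ=1.0000, bond B=-163.7453.
  t=3,j=1: stock 120.1855 → up 146.6263 (V=-26.9437), down 99.7540 (V=-73.8160). Price -43.5598; hedge Δ=1.0000, bond B=-163.7453.
  t=3,j=2: stock 176.6582 → up 215.5230 (V=41.9530), down 146.6263 (V=-26.9437). Price 12.9129; hedge Δ=1.0000, bond B=-163.7453.
  t=3,j=3: stock 259.6663 → up 316.7928 (V=143.2228), down 215.5230 (V=41.9530). Price 95.9210; hedge Δ=1.0000, bond B=-163.7453.
  t=2,j=0: stock 98.5127 → up 120.1855 (V=-43.5598), down 81.7655 (V=-81.9797). Price -55.9640; hedge Δ=1.0000, bond B=-154.4767.
  t=2,j=1: stock 144.8018 → up 176.6582 (V=12.9129), down 120.1855 (V=-43.5598). Price -9.6749; hedge Δ=1.0000, bond B=-154.4767.
  t=2,j=2: stock 212.8412 → up 259.6663 (V=95.9210), down 176.6582 (V=12.9129). Price 58.3645; hedge Δ=1.0000, bond B=-154.4767.
  t=1,j=0: stock 118.6900 → up 144.8018 (V=-9.6749), down 98.5127 (V=-55.9640). Price -27.0427; hedge Δ=1.0000, bond B=-145.7327.
  t=1,j=1: stock 174.4600 → up 212.8412 (V=58.3645), down 144.8018 (V=-9.6749). Price 28.7273; hedge Δ=1.0000, bond B=-145.7327.
  t=0,j=0: stock 143.0000 → up 174.4600 (V=28.7273), down 118.6900 (V=-27.0427). Price 5.5163; hedge Δ=1.0000, bond B=-137.4837.
Self-financing check: at every node Δ·S+B equals the discounted successor values.

(0,0): Delta=1.0000 Bond=-137.4837
(1,0): Delta=1.0000 Bond=-145.7327
(1,1): Delta=1.0000 Bond=-145.7327
(2,0): Delta=1.0000 Bond=-154.4767
(2,1): Delta=1.0000 Bond=-154.4767
(2,2): Delta=1.0000 Bond=-154.4767
(3,0): Delta=1.0000 Bond=-163.7453
(3,1): Delta=1.0000 Bond=-163.7453
(3,2): Delta=1.0000 Bond=-163.7453
(3,3): Delta=1.0000 Bond=-163.7453
V0=5.5163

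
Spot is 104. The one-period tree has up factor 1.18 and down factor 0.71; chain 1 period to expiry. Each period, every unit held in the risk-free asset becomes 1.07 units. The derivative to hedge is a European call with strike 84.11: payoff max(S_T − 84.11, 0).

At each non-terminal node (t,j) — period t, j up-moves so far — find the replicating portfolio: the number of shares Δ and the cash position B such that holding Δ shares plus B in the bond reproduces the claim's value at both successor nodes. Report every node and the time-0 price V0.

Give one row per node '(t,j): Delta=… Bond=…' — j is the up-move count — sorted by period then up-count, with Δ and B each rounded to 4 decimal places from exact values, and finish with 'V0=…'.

(0,0): Delta=0.7899 Bond=-54.5100
V0=27.6389

No-arbitrage ⇒ martingale measure with p* = (R−d)/(u−d) = 0.7660.
Terminal payoffs: V(1,0)=0.0000, V(1,1)=38.6100
(0,0): S=104.0000. Δ = (V_up−V_dn)/(S_up−S_dn) = (38.6100−0.0000)/(122.7200−73.8400) = 0.7899. V = [p*·38.6100 + (1−p*)·0.0000]/1.07 = 27.6389. B = V − Δ·S = -54.5100.
Check: Δ(0,0)·S0 + B(0,0) = 27.6389 = V0.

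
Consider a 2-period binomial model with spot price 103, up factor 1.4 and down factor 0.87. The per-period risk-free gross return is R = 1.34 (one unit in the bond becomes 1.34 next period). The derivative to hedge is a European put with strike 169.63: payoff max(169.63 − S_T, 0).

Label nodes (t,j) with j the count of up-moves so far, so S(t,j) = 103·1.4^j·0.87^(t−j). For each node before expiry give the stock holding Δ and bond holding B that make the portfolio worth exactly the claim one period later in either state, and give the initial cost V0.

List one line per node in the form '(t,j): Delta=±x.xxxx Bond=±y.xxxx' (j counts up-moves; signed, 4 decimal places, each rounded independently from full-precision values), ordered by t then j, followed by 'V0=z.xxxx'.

(0,0): Delta=-0.6090 Bond=68.3250
(1,0): Delta=-1.0000 Bond=126.5896
(1,1): Delta=-0.5780 Bond=87.0831
V0=5.5940

The replicating-portfolio and risk-neutral prices coincide; use p* = (1.34−0.87)/(1.4−0.87) = 0.8868 for the latter.
Payoff layer (t=2): V(2,0)=91.6693, V(2,1)=44.1760, V(2,2)=0.0000
Node (1,0) S=89.6100: V=(p*·44.1760+(1−p*)·91.6693)/1.34=36.9796; Δ=(44.1760−91.6693)/(125.4540−77.9607)=-1.0000; B=V−Δ·S=126.5896
Node (1,1) S=144.2000: V=(p*·0.0000+(1−p*)·44.1760)/1.34=3.7321; Δ=(0.0000−44.1760)/(201.8800−125.4540)=-0.5780; B=V−Δ·S=87.0831
Node (0,0) S=103.0000: V=(p*·3.7321+(1−p*)·36.9796)/1.34=5.5940; Δ=(3.7321−36.9796)/(144.2000−89.6100)=-0.6090; B=V−Δ·S=68.3250
Check: Δ(0,0)·S0 + B(0,0) = 5.5940 = V0.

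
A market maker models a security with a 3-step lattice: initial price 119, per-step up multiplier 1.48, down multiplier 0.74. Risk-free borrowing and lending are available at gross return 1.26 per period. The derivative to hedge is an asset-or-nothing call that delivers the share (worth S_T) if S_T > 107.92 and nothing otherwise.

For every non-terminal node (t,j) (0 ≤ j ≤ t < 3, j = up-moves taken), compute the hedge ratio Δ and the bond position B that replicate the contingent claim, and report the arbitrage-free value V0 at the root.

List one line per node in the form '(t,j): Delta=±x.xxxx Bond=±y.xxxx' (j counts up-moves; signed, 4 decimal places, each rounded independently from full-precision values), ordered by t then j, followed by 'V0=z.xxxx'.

(0,0): Delta=1.2577 Bond=-40.2887
(1,0): Delta=1.6508 Bond=-85.3754
(1,1): Delta=1.1746 Bond=-36.1204
(2,0): Delta=0.0000 Bond=0.0000
(2,1): Delta=2.0000 Bond=-153.0846
(2,2): Delta=1.0000 Bond=0.0000
V0=109.3833

Since d<R<u, set p* = (R−d)/(u−d) = 0.7027; price each node as the discounted p*-expectation of its children.
Payoff layer (t=3): V(3,0)=0.0000, V(3,1)=0.0000, V(3,2)=192.8866, V(3,3)=385.7732
(2,0): S=65.1644. Δ = (V_up−V_dn)/(S_up−S_dn) = (0.0000−0.0000)/(96.4433−48.2217) = 0.0000. V = [p*·0.0000 + (1−p*)·0.0000]/1.26 = 0.0000. B = V − Δ·S = 0.0000.
(2,1): S=130.3288. Δ = (V_up−V_dn)/(S_up−S_dn) = (192.8866−0.0000)/(192.8866−96.4433) = 2.0000. V = [p*·192.8866 + (1−p*)·0.0000]/1.26 = 107.5730. B = V − Δ·S = -153.0846.
(2,2): S=260.6576. Δ = (V_up−V_dn)/(S_up−S_dn) = (385.7732−192.8866)/(385.7732−192.8866) = 1.0000. V = [p*·385.7732 + (1−p*)·192.8866]/1.26 = 260.6576. B = V − Δ·S = 0.0000.
(1,0): S=88.0600. Δ = (V_up−V_dn)/(S_up−S_dn) = (107.5730−0.0000)/(130.3288−65.1644) = 1.6508. V = [p*·107.5730 + (1−p*)·0.0000]/1.26 = 59.9935. B = V − Δ·S = -85.3754.
(1,1): S=176.1200. Δ = (V_up−V_dn)/(S_up−S_dn) = (260.6576−107.5730)/(260.6576−130.3288) = 1.1746. V = [p*·260.6576 + (1−p*)·107.5730]/1.26 = 170.7508. B = V − Δ·S = -36.1204.
(0,0): S=119.0000. Δ = (V_up−V_dn)/(S_up−S_dn) = (170.7508−59.9935)/(176.1200−88.0600) = 1.2577. V = [p*·170.7508 + (1−p*)·59.9935]/1.26 = 109.3833. B = V − Δ·S = -40.2887.
Root portfolio cost Δ·119+B reproduces V0=109.3833.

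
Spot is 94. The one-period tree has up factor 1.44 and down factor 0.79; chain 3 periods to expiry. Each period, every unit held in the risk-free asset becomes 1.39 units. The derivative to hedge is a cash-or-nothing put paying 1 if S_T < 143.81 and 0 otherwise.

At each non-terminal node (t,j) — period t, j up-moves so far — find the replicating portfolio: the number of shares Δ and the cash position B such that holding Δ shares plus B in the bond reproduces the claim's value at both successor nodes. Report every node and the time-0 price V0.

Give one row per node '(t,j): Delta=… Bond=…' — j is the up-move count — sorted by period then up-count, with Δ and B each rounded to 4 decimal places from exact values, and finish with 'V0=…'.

(0,0): Delta=-0.0012 Bond=0.1193
(1,0): Delta=-0.0138 Bond=1.0982
(1,1): Delta=-0.0006 Bond=0.0882
(2,0): Delta=0.0000 Bond=0.7194
(2,1): Delta=-0.0144 Bond=1.5938
(2,2): Delta=0.0000 Bond=0.0000
V0=0.0063

Under the risk-neutral measure, an up-move has probability p* = (R−d)/(u−d) = 0.9231 and values discount at R = 1.39.
Terminal payoffs: V(3,0)=1.0000, V(3,1)=1.0000, V(3,2)=0.0000, V(3,3)=0.0000
  t=2,j=0: stock 58.6654 → up 84.4782 (V=1.0000), down 46.3457 (V=1.0000). Price 0.7194; hedge Δ=0.0000, bond B=0.7194.
  t=2,j=1: stock 106.9344 → up 153.9855 (V=0.0000), down 84.4782 (V=1.0000). Price 0.0553; hedge Δ=-0.0144, bond B=1.5938.
  t=2,j=2: stock 194.9184 → up 280.6825 (V=0.0000), down 153.9855 (V=0.0000). Price 0.0000; hedge Δ=0.0000, bond B=0.0000.
  t=1,j=0: stock 74.2600 → up 106.9344 (V=0.0553), down 58.6654 (V=0.7194). Price 0.0766; hedge Δ=-0.0138, bond B=1.0982.
  t=1,j=1: stock 135.3600 → up 194.9184 (V=0.0000), down 106.9344 (V=0.0553). Price 0.0031; hedge Δ=-0.0006, bond B=0.0882.
  t=0,j=0: stock 94.0000 → up 135.3600 (V=0.0031), down 74.2600 (V=0.0766). Price 0.0063; hedge Δ=-0.0012, bond B=0.1193.
Check: Δ(0,0)·S0 + B(0,0) = 0.0063 = V0.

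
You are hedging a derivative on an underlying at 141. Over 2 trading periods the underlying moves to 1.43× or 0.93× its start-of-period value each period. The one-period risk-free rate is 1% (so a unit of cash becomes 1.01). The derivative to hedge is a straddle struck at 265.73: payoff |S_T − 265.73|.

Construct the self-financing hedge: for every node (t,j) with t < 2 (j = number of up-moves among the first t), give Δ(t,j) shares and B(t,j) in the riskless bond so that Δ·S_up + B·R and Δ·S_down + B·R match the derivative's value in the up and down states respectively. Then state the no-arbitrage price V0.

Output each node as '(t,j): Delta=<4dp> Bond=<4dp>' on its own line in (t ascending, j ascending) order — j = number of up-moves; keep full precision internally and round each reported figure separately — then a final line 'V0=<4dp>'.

The replicating-portfolio and risk-neutral prices coincide; use p* = (1.01−0.93)/(1.43−0.93) = 0.1600 for the latter.
Terminal values V(2,·): V(2,0)=143.7791, V(2,1)=78.2141, V(2,2)=22.6009
Node (1,0) S=131.1300: V=(p*·78.2141+(1−p*)·143.7791)/1.01=131.9690; Δ=(78.2141−143.7791)/(187.5159−121.9509)=-1.0000; B=V−Δ·S=263.0990
Node (1,1) S=201.6300: V=(p*·22.6009+(1−p*)·78.2141)/1.01=68.6297; Δ=(22.6009−78.2141)/(288.3309−187.5159)=-0.5516; B=V−Δ·S=179.8561
Node (0,0) S=141.0000: V=(p*·68.6297+(1−p*)·131.9690)/1.01=120.6284; Δ=(68.6297−131.9690)/(201.6300−131.1300)=-0.8984; B=V−Δ·S=247.3071
Root portfolio cost Δ·141+B reproduces V0=120.6284.

(0,0): Delta=-0.8984 Bond=247.3071
(1,0): Delta=-1.0000 Bond=263.0990
(1,1): Delta=-0.5516 Bond=179.8561
V0=120.6284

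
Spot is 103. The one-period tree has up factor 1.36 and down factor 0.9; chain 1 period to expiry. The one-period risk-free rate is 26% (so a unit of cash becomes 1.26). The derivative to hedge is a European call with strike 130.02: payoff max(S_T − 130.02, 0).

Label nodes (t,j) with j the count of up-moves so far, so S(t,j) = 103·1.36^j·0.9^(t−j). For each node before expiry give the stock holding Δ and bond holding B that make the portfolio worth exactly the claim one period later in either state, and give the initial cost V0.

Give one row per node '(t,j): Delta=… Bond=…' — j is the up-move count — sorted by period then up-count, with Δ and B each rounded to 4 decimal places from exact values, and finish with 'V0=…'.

(0,0): Delta=0.2123 Bond=-15.6211
V0=6.2484

The replicating-portfolio and risk-neutral prices coincide; use p* = (1.26−0.9)/(1.36−0.9) = 0.7826 for the latter.
Payoff layer (t=1): V(1,0)=0.0000, V(1,1)=10.0600
(0,0): S=103.0000. Δ = (V_up−V_dn)/(S_up−S_dn) = (10.0600−0.0000)/(140.0800−92.7000) = 0.2123. V = [p*·10.0600 + (1−p*)·0.0000]/1.26 = 6.2484. B = V − Δ·S = -15.6211.
Root portfolio cost Δ·103+B reproduces V0=6.2484.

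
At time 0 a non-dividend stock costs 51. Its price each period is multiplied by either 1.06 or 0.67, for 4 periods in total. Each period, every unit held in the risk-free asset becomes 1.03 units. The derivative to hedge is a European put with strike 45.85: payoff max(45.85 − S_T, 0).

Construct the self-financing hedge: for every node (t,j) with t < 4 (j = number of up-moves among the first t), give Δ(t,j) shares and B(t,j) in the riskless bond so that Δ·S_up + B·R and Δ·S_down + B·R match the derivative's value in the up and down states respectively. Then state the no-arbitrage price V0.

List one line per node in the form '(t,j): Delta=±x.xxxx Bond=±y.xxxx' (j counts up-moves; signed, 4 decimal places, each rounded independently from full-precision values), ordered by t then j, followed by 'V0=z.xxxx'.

(0,0): Delta=-0.3292 Bond=18.4836
(1,0): Delta=-1.0000 Bond=41.9592
(1,1): Delta=-0.2939 Bond=17.1280
(2,0): Delta=-1.0000 Bond=43.2180
(2,1): Delta=-1.0000 Bond=43.2180
(2,2): Delta=-0.2567 Bond=15.5105
(3,0): Delta=-1.0000 Bond=44.5146
(3,1): Delta=-1.0000 Bond=44.5146
(3,2): Delta=-1.0000 Bond=44.5146
(3,3): Delta=-0.2175 Bond=13.5976
V0=1.6942

The replicating-portfolio and risk-neutral prices coincide; use p* = (1.03−0.67)/(1.06−0.67) = 0.9231 for the latter.
Terminal values V(4,·): V(4,0)=35.5729, V(4,1)=29.5908, V(4,2)=20.1264, V(4,3)=5.1530, V(4,4)=0.0000
  t=3,j=0: stock 15.3389 → up 16.2592 (V=29.5908), down 10.2771 (V=35.5729). Price 29.1757; hedge Δ=-1.0000, bond B=44.5146.
  t=3,j=1: stock 24.2675 → up 25.7236 (V=20.1264), down 16.2592 (V=29.5908). Price 20.2470; hedge Δ=-1.0000, bond B=44.5146.
  t=3,j=2: stock 38.3934 → up 40.6970 (V=5.1530), down 25.7236 (V=20.1264). Price 6.1212; hedge Δ=-1.0000, bond B=44.5146.
  t=3,j=3: stock 60.7418 → up 64.3863 (V=0.0000), down 40.6970 (V=5.1530). Price 0.3848; hedge Δ=-0.2175, bond B=13.5976.
  t=2,j=0: stock 22.8939 → up 24.2675 (V=20.2470), down 15.3389 (V=29.1757). Price 20.3241; hedge Δ=-1.0000, bond B=43.2180.
  t=2,j=1: stock 36.2202 → up 38.3934 (V=6.1212), down 24.2675 (V=20.2470). Price 6.9978; hedge Δ=-1.0000, bond B=43.2180.
  t=2,j=2: stock 57.3036 → up 60.7418 (V=0.3848), down 38.3934 (V=6.1212). Price 0.8020; hedge Δ=-0.2567, bond B=15.5105.
  t=1,j=0: stock 34.1700 → up 36.2202 (V=6.9978), down 22.8939 (V=20.3241). Price 7.7892; hedge Δ=-1.0000, bond B=41.9592.
  t=1,j=1: stock 54.0600 → up 57.3036 (V=0.8020), down 36.2202 (V=6.9978). Price 1.2414; hedge Δ=-0.2939, bond B=17.1280.
  t=0,j=0: stock 51.0000 → up 54.0600 (V=1.2414), down 34.1700 (V=7.7892). Price 1.6942; hedge Δ=-0.3292, bond B=18.4836.
Self-financing check: at every node Δ·S+B equals the discounted successor values.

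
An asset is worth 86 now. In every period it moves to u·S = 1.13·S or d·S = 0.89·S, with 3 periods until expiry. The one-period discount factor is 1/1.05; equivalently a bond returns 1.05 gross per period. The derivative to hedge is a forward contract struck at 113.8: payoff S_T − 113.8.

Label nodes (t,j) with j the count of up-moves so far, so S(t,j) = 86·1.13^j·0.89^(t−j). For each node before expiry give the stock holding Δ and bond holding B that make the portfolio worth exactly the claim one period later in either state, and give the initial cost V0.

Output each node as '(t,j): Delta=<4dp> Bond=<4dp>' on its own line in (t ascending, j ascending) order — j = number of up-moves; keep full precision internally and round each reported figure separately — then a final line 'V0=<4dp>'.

Under the risk-neutral measure, an up-move has probability p* = (R−d)/(u−d) = 0.6667 and values discount at R = 1.05.
Terminal values V(3,·): V(3,0)=-53.1727, V(3,1)=-36.8237, V(3,2)=-16.0661, V(3,3)=10.2891
  t=2,j=0: stock 68.1206 → up 76.9763 (V=-36.8237), down 60.6273 (V=-53.1727). Price -40.2604; hedge Δ=1.0000, bond B=-108.3810.
  t=2,j=1: stock 86.4902 → up 97.7339 (V=-16.0661), down 76.9763 (V=-36.8237). Price -21.8908; hedge Δ=1.0000, bond B=-108.3810.
  t=2,j=2: stock 109.8134 → up 124.0891 (V=10.2891), down 97.7339 (V=-16.0661). Price 1.4324; hedge Δ=1.0000, bond B=-108.3810.
  t=1,j=0: stock 76.5400 → up 86.4902 (V=-21.8908), down 68.1206 (V=-40.2604). Price -26.6800; hedge Δ=1.0000, bond B=-103.2200.
  t=1,j=1: stock 97.1800 → up 109.8134 (V=1.4324), down 86.4902 (V=-21.8908). Price -6.0400; hedge Δ=1.0000, bond B=-103.2200.
  t=0,j=0: stock 86.0000 → up 97.1800 (V=-6.0400), down 76.5400 (V=-26.6800). Price -12.3047; hedge Δ=1.0000, bond B=-98.3047.
Check: Δ(0,0)·S0 + B(0,0) = -12.3047 = V0.

(0,0): Delta=1.0000 Bond=-98.3047
(1,0): Delta=1.0000 Bond=-103.2200
(1,1): Delta=1.0000 Bond=-103.2200
(2,0): Delta=1.0000 Bond=-108.3810
(2,1): Delta=1.0000 Bond=-108.3810
(2,2): Delta=1.0000 Bond=-108.3810
V0=-12.3047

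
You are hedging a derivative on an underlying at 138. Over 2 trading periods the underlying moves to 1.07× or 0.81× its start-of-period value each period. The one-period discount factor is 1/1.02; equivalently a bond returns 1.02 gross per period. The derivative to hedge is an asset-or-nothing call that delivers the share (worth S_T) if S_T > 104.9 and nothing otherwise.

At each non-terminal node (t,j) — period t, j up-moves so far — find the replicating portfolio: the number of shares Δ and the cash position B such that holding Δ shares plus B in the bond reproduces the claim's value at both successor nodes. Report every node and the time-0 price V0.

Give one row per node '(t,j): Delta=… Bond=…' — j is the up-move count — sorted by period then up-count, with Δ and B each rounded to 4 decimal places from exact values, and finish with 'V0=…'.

The replicating-portfolio and risk-neutral prices coincide; use p* = (1.02−0.81)/(1.07−0.81) = 0.8077 for the latter.
Terminal values V(2,·): V(2,0)=0.0000, V(2,1)=119.6046, V(2,2)=157.9962
(1,0): S=111.7800. Δ = (V_up−V_dn)/(S_up−S_dn) = (119.6046−0.0000)/(119.6046−90.5418) = 4.1154. V = [p*·119.6046 + (1−p*)·0.0000]/1.02 = 94.7095. B = V − Δ·S = -365.3082.
(1,1): S=147.6600. Δ = (V_up−V_dn)/(S_up−S_dn) = (157.9962−119.6046)/(157.9962−119.6046) = 1.0000. V = [p*·157.9962 + (1−p*)·119.6046]/1.02 = 147.6600. B = V − Δ·S = 0.0000.
(0,0): S=138.0000. Δ = (V_up−V_dn)/(S_up−S_dn) = (147.6600−94.7095)/(147.6600−111.7800) = 1.4758. V = [p*·147.6600 + (1−p*)·94.7095]/1.02 = 134.7816. B = V − Δ·S = -68.8741.
Root portfolio cost Δ·138+B reproduces V0=134.7816.

(0,0): Delta=1.4758 Bond=-68.8741
(1,0): Delta=4.1154 Bond=-365.3082
(1,1): Delta=1.0000 Bond=0.0000
V0=134.7816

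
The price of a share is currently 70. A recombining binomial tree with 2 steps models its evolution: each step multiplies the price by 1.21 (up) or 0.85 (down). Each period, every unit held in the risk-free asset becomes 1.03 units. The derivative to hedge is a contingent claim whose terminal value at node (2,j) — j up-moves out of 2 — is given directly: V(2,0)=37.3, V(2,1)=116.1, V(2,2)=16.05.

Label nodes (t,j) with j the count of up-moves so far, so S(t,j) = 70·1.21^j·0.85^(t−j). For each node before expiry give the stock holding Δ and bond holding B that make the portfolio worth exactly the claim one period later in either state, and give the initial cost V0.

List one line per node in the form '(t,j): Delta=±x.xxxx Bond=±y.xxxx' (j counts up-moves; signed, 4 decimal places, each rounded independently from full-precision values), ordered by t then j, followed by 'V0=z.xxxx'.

Under the risk-neutral measure, an up-move has probability p* = (R−d)/(u−d) = 0.5000 and values discount at R = 1.03.
Terminal values V(2,·): V(2,0)=37.3000, V(2,1)=116.1000, V(2,2)=16.0500
  t=1,j=0: stock 59.5000 → up 71.9950 (V=116.1000), down 50.5750 (V=37.3000). Price 74.4660; hedge Δ=3.6788, bond B=-144.4229.
  t=1,j=1: stock 84.7000 → up 102.4870 (V=16.0500), down 71.9950 (V=116.1000). Price 64.1505; hedge Δ=-3.2812, bond B=342.0672.
  t=0,j=0: stock 70.0000 → up 84.7000 (V=64.1505), down 59.5000 (V=74.4660). Price 67.2896; hedge Δ=-0.4093, bond B=95.9438.
Root portfolio cost Δ·70+B reproduces V0=67.2896.

(0,0): Delta=-0.4093 Bond=95.9438
(1,0): Delta=3.6788 Bond=-144.4229
(1,1): Delta=-3.2812 Bond=342.0672
V0=67.2896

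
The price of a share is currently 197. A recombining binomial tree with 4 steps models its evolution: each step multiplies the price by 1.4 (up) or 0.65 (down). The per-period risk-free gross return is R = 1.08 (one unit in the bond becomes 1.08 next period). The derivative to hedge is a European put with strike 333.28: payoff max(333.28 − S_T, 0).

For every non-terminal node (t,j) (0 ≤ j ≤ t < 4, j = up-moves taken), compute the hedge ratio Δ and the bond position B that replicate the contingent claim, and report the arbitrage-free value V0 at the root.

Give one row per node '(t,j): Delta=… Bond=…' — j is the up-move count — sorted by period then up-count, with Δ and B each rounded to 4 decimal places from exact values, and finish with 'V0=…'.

(0,0): Delta=-0.5486 Bond=193.9549
(1,0): Delta=-0.9469 Bond=260.4775
(1,1): Delta=-0.4110 Bond=171.5131
(2,0): Delta=-1.0000 Bond=285.7339
(2,1): Delta=-0.9286 Bond=278.0278
(2,2): Delta=-0.2321 Bond=116.1784
(3,0): Delta=-1.0000 Bond=308.5926
(3,1): Delta=-1.0000 Bond=308.5926
(3,2): Delta=-0.9039 Bond=294.0766
(3,3): Delta=0.0000 Bond=0.0000
V0=85.8832

Since d<R<u, set p* = (R−d)/(u−d) = 0.5733; price each node as the discounted p*-expectation of its children.
At expiry t=4: V(4,0)=298.1143, V(4,1)=257.5384, V(4,2)=170.1443, V(4,3)=0.0000, V(4,4)=0.0000
(3,0): S=54.1011. Δ = (V_up−V_dn)/(S_up−S_dn) = (257.5384−298.1143)/(75.7416−35.1657) = -1.0000. V = [p*·257.5384 + (1−p*)·298.1143]/1.08 = 254.4915. B = V − Δ·S = 308.5926.
(3,1): S=116.5255. Δ = (V_up−V_dn)/(S_up−S_dn) = (170.1443−257.5384)/(163.1357−75.7416) = -1.0000. V = [p*·170.1443 + (1−p*)·257.5384]/1.08 = 192.0671. B = V − Δ·S = 308.5926.
(3,2): S=250.9780. Δ = (V_up−V_dn)/(S_up−S_dn) = (0.0000−170.1443)/(351.3692−163.1357) = -0.9039. V = [p*·0.0000 + (1−p*)·170.1443]/1.08 = 67.2175. B = V − Δ·S = 294.0766.
(3,3): S=540.5680. Δ = (V_up−V_dn)/(S_up−S_dn) = (0.0000−0.0000)/(756.7952−351.3692) = 0.0000. V = [p*·0.0000 + (1−p*)·0.0000]/1.08 = 0.0000. B = V − Δ·S = 0.0000.
(2,0): S=83.2325. Δ = (V_up−V_dn)/(S_up−S_dn) = (192.0671−254.4915)/(116.5255−54.1011) = -1.0000. V = [p*·192.0671 + (1−p*)·254.4915]/1.08 = 202.5014. B = V − Δ·S = 285.7339.
(2,1): S=179.2700. Δ = (V_up−V_dn)/(S_up−S_dn) = (67.2175−192.0671)/(250.9780−116.5255) = -0.9286. V = [p*·67.2175 + (1−p*)·192.0671]/1.08 = 111.5617. B = V − Δ·S = 278.0278.
(2,2): S=386.1200. Δ = (V_up−V_dn)/(S_up−S_dn) = (0.0000−67.2175)/(540.5680−250.9780) = -0.2321. V = [p*·0.0000 + (1−p*)·67.2175]/1.08 = 26.5551. B = V − Δ·S = 116.1784.
(1,0): S=128.0500. Δ = (V_up−V_dn)/(S_up−S_dn) = (111.5617−202.5014)/(179.2700−83.2325) = -0.9469. V = [p*·111.5617 + (1−p*)·202.5014]/1.08 = 139.2247. B = V − Δ·S = 260.4775.
(1,1): S=275.8000. Δ = (V_up−V_dn)/(S_up−S_dn) = (26.5551−111.5617)/(386.1200−179.2700) = -0.4110. V = [p*·26.5551 + (1−p*)·111.5617]/1.08 = 58.1709. B = V − Δ·S = 171.5131.
(0,0): S=197.0000. Δ = (V_up−V_dn)/(S_up−S_dn) = (58.1709−139.2247)/(275.8000−128.0500) = -0.5486. V = [p*·58.1709 + (1−p*)·139.2247]/1.08 = 85.8832. B = V − Δ·S = 193.9549.
The time-0 hedge costs 85.8832, which is the no-arbitrage price.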